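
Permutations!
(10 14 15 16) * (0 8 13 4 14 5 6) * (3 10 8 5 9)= (0 5 6)(3 10 9)(4 14 15 16 8 13)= [5, 1, 2, 10, 14, 6, 0, 7, 13, 3, 9, 11, 12, 4, 15, 16, 8]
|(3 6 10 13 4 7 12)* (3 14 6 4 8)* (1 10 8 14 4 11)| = 24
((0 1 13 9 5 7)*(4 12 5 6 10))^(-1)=(0 7 5 12 4 10 6 9 13 1)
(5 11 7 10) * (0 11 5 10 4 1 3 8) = (0 11 7 4 1 3 8) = [11, 3, 2, 8, 1, 5, 6, 4, 0, 9, 10, 7]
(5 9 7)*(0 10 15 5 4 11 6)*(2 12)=(0 10 15 5 9 7 4 11 6)(2 12)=[10, 1, 12, 3, 11, 9, 0, 4, 8, 7, 15, 6, 2, 13, 14, 5]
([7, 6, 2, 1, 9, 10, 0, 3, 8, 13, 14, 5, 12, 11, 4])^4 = [6, 3, 2, 7, 5, 9, 1, 0, 8, 10, 13, 4, 12, 14, 11]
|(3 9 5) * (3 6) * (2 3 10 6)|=|(2 3 9 5)(6 10)|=4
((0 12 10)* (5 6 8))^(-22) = ((0 12 10)(5 6 8))^(-22) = (0 10 12)(5 8 6)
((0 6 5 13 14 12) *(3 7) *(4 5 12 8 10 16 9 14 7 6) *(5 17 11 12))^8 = ((0 4 17 11 12)(3 6 5 13 7)(8 10 16 9 14))^8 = (0 11 4 12 17)(3 13 6 7 5)(8 9 10 14 16)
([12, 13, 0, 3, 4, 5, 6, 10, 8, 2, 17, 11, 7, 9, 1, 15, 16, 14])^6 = [1, 7, 14, 3, 4, 5, 6, 9, 8, 17, 2, 11, 13, 10, 12, 15, 16, 0]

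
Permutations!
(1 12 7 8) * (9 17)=[0, 12, 2, 3, 4, 5, 6, 8, 1, 17, 10, 11, 7, 13, 14, 15, 16, 9]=(1 12 7 8)(9 17)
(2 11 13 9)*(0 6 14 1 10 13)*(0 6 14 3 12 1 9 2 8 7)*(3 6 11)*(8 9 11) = (0 14 11 8 7)(1 10 13 2 3 12) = [14, 10, 3, 12, 4, 5, 6, 0, 7, 9, 13, 8, 1, 2, 11]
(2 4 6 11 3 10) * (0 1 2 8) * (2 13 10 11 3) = [1, 13, 4, 11, 6, 5, 3, 7, 0, 9, 8, 2, 12, 10] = (0 1 13 10 8)(2 4 6 3 11)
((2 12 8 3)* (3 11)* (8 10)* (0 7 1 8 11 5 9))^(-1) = ((0 7 1 8 5 9)(2 12 10 11 3))^(-1) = (0 9 5 8 1 7)(2 3 11 10 12)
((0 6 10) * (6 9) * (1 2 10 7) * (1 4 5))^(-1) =((0 9 6 7 4 5 1 2 10))^(-1) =(0 10 2 1 5 4 7 6 9)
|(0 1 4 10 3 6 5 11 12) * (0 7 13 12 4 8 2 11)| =30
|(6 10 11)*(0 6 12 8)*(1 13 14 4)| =12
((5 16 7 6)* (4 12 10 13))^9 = ((4 12 10 13)(5 16 7 6))^9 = (4 12 10 13)(5 16 7 6)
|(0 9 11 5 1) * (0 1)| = |(0 9 11 5)| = 4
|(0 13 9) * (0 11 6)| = |(0 13 9 11 6)| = 5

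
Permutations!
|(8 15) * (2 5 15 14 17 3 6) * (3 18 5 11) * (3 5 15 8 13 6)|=|(2 11 5 8 14 17 18 15 13 6)|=10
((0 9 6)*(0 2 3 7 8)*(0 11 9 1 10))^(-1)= (0 10 1)(2 6 9 11 8 7 3)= ((0 1 10)(2 3 7 8 11 9 6))^(-1)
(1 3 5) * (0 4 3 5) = [4, 5, 2, 0, 3, 1] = (0 4 3)(1 5)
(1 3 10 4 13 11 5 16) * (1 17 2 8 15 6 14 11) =[0, 3, 8, 10, 13, 16, 14, 7, 15, 9, 4, 5, 12, 1, 11, 6, 17, 2] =(1 3 10 4 13)(2 8 15 6 14 11 5 16 17)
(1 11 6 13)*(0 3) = (0 3)(1 11 6 13) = [3, 11, 2, 0, 4, 5, 13, 7, 8, 9, 10, 6, 12, 1]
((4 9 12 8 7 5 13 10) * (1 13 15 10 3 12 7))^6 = (15)(1 13 3 12 8)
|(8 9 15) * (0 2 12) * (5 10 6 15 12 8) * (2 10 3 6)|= |(0 10 2 8 9 12)(3 6 15 5)|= 12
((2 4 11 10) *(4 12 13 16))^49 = (16)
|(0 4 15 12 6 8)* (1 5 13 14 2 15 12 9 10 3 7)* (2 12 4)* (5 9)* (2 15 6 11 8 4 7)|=8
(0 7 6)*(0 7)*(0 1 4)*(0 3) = (0 1 4 3)(6 7) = [1, 4, 2, 0, 3, 5, 7, 6]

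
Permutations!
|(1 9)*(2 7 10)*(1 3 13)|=12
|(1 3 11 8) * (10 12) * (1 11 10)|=4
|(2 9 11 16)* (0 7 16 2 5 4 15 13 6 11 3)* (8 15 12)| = 14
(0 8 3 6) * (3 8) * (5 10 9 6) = (0 3 5 10 9 6) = [3, 1, 2, 5, 4, 10, 0, 7, 8, 6, 9]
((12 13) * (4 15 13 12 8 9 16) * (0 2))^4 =(4 9 13)(8 15 16)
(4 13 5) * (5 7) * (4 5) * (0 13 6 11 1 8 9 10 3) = (0 13 7 4 6 11 1 8 9 10 3) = [13, 8, 2, 0, 6, 5, 11, 4, 9, 10, 3, 1, 12, 7]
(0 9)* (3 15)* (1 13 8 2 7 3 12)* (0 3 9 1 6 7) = [1, 13, 0, 15, 4, 5, 7, 9, 2, 3, 10, 11, 6, 8, 14, 12] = (0 1 13 8 2)(3 15 12 6 7 9)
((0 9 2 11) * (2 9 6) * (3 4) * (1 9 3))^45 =((0 6 2 11)(1 9 3 4))^45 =(0 6 2 11)(1 9 3 4)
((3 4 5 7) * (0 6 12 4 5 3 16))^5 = (0 5 12 16 3 6 7 4)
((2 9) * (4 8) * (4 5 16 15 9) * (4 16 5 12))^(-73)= (2 9 15 16)(4 12 8)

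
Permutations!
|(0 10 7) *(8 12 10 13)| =|(0 13 8 12 10 7)| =6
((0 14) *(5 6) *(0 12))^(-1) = (0 12 14)(5 6)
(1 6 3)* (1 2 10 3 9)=[0, 6, 10, 2, 4, 5, 9, 7, 8, 1, 3]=(1 6 9)(2 10 3)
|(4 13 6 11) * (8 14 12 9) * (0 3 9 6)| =|(0 3 9 8 14 12 6 11 4 13)| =10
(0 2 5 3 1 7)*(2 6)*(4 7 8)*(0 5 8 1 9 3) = (0 6 2 8 4 7 5)(3 9) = [6, 1, 8, 9, 7, 0, 2, 5, 4, 3]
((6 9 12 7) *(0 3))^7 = (0 3)(6 7 12 9)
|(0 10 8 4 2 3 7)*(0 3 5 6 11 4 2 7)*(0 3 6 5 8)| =|(0 10)(2 8)(4 7 6 11)| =4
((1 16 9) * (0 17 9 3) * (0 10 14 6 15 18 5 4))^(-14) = (0 4 5 18 15 6 14 10 3 16 1 9 17) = ((0 17 9 1 16 3 10 14 6 15 18 5 4))^(-14)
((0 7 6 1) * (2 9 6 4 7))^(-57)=((0 2 9 6 1)(4 7))^(-57)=(0 6 2 1 9)(4 7)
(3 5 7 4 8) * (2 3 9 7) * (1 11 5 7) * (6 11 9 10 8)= (1 9)(2 3 7 4 6 11 5)(8 10)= [0, 9, 3, 7, 6, 2, 11, 4, 10, 1, 8, 5]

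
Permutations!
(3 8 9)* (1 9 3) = (1 9)(3 8) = [0, 9, 2, 8, 4, 5, 6, 7, 3, 1]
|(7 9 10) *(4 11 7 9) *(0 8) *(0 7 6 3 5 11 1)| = 20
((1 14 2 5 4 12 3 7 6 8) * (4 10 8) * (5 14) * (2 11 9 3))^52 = ((1 5 10 8)(2 14 11 9 3 7 6 4 12))^52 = (2 4 7 9 14 12 6 3 11)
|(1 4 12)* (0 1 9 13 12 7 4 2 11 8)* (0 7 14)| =24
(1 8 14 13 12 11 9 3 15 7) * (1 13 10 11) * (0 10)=(0 10 11 9 3 15 7 13 12 1 8 14)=[10, 8, 2, 15, 4, 5, 6, 13, 14, 3, 11, 9, 1, 12, 0, 7]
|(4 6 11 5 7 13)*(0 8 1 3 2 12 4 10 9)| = 14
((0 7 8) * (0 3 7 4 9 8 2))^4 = ((0 4 9 8 3 7 2))^4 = (0 3 4 7 9 2 8)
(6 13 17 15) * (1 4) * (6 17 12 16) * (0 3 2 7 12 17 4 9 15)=(0 3 2 7 12 16 6 13 17)(1 9 15 4)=[3, 9, 7, 2, 1, 5, 13, 12, 8, 15, 10, 11, 16, 17, 14, 4, 6, 0]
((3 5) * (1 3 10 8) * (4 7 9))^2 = (1 5 8 3 10)(4 9 7)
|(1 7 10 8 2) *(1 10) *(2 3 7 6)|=|(1 6 2 10 8 3 7)|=7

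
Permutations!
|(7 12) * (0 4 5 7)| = 5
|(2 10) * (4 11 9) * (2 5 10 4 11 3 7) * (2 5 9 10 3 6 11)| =|(2 4 6 11 10 9)(3 7 5)| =6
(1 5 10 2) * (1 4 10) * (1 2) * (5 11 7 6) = (1 11 7 6 5 2 4 10) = [0, 11, 4, 3, 10, 2, 5, 6, 8, 9, 1, 7]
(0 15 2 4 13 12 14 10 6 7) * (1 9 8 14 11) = (0 15 2 4 13 12 11 1 9 8 14 10 6 7) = [15, 9, 4, 3, 13, 5, 7, 0, 14, 8, 6, 1, 11, 12, 10, 2]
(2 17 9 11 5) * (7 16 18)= (2 17 9 11 5)(7 16 18)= [0, 1, 17, 3, 4, 2, 6, 16, 8, 11, 10, 5, 12, 13, 14, 15, 18, 9, 7]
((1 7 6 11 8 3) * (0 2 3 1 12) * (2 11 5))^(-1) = ((0 11 8 1 7 6 5 2 3 12))^(-1) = (0 12 3 2 5 6 7 1 8 11)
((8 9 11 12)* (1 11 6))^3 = ((1 11 12 8 9 6))^3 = (1 8)(6 12)(9 11)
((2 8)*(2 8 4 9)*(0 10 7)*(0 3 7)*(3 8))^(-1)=(0 10)(2 9 4)(3 8 7)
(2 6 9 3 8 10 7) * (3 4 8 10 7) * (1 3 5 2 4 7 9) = (1 3 10 5 2 6)(4 8 9 7) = [0, 3, 6, 10, 8, 2, 1, 4, 9, 7, 5]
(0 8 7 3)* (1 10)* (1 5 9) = (0 8 7 3)(1 10 5 9) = [8, 10, 2, 0, 4, 9, 6, 3, 7, 1, 5]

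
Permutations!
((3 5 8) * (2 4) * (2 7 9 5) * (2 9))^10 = (2 4 7)(3 5)(8 9)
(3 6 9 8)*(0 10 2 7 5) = [10, 1, 7, 6, 4, 0, 9, 5, 3, 8, 2] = (0 10 2 7 5)(3 6 9 8)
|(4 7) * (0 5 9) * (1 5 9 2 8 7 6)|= 14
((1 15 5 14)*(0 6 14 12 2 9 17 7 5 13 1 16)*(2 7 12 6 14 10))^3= (2 12 6 9 7 10 17 5)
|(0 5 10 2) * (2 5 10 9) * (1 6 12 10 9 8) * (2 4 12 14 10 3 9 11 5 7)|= |(0 11 5 8 1 6 14 10 7 2)(3 9 4 12)|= 20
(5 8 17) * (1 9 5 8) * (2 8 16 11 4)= (1 9 5)(2 8 17 16 11 4)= [0, 9, 8, 3, 2, 1, 6, 7, 17, 5, 10, 4, 12, 13, 14, 15, 11, 16]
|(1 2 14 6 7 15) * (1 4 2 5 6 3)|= |(1 5 6 7 15 4 2 14 3)|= 9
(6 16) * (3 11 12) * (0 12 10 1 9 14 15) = (0 12 3 11 10 1 9 14 15)(6 16) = [12, 9, 2, 11, 4, 5, 16, 7, 8, 14, 1, 10, 3, 13, 15, 0, 6]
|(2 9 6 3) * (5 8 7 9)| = 7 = |(2 5 8 7 9 6 3)|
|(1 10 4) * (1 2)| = |(1 10 4 2)| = 4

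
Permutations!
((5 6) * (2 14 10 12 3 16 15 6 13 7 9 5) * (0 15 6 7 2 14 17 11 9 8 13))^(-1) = (0 5 9 11 17 2 13 8 7 15)(3 12 10 14 6 16)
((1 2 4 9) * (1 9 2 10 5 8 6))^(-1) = ((1 10 5 8 6)(2 4))^(-1) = (1 6 8 5 10)(2 4)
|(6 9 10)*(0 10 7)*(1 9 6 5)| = 6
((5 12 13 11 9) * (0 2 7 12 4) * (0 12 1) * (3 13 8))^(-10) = (0 7)(1 2)(3 12 5 11)(4 9 13 8) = ((0 2 7 1)(3 13 11 9 5 4 12 8))^(-10)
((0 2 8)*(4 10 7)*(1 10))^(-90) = ((0 2 8)(1 10 7 4))^(-90) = (1 7)(4 10)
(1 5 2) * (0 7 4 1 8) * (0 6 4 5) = (0 7 5 2 8 6 4 1) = [7, 0, 8, 3, 1, 2, 4, 5, 6]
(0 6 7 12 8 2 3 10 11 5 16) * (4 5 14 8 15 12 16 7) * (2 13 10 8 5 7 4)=(0 6 2 3 8 13 10 11 14 5 4 7 16)(12 15)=[6, 1, 3, 8, 7, 4, 2, 16, 13, 9, 11, 14, 15, 10, 5, 12, 0]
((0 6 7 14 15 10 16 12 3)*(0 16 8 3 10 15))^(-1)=((0 6 7 14)(3 16 12 10 8))^(-1)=(0 14 7 6)(3 8 10 12 16)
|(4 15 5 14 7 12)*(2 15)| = 7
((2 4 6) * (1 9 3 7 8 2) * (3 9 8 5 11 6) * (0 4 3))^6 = ((0 4)(1 8 2 3 7 5 11 6))^6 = (1 11 7 2)(3 8 6 5)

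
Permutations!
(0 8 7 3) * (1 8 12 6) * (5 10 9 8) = (0 12 6 1 5 10 9 8 7 3) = [12, 5, 2, 0, 4, 10, 1, 3, 7, 8, 9, 11, 6]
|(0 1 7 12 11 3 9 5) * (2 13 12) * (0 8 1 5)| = |(0 5 8 1 7 2 13 12 11 3 9)| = 11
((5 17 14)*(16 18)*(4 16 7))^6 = ((4 16 18 7)(5 17 14))^6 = (4 18)(7 16)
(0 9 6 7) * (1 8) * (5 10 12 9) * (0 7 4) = [5, 8, 2, 3, 0, 10, 4, 7, 1, 6, 12, 11, 9] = (0 5 10 12 9 6 4)(1 8)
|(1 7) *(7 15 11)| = |(1 15 11 7)| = 4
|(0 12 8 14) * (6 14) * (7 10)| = |(0 12 8 6 14)(7 10)| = 10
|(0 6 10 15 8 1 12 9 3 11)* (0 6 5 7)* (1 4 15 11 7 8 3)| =|(0 5 8 4 15 3 7)(1 12 9)(6 10 11)| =21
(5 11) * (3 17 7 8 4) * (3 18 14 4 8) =[0, 1, 2, 17, 18, 11, 6, 3, 8, 9, 10, 5, 12, 13, 4, 15, 16, 7, 14] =(3 17 7)(4 18 14)(5 11)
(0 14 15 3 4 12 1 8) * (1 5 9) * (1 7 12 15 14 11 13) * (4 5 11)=(0 4 15 3 5 9 7 12 11 13 1 8)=[4, 8, 2, 5, 15, 9, 6, 12, 0, 7, 10, 13, 11, 1, 14, 3]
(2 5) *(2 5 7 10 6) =(2 7 10 6) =[0, 1, 7, 3, 4, 5, 2, 10, 8, 9, 6]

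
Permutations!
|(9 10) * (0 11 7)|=6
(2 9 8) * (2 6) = (2 9 8 6) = [0, 1, 9, 3, 4, 5, 2, 7, 6, 8]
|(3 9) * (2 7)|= |(2 7)(3 9)|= 2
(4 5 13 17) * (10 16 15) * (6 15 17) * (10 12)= (4 5 13 6 15 12 10 16 17)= [0, 1, 2, 3, 5, 13, 15, 7, 8, 9, 16, 11, 10, 6, 14, 12, 17, 4]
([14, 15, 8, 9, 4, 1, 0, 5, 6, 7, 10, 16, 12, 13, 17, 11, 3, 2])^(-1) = (0 6 8 2 17 14)(1 5 7 9 3 16 11 15)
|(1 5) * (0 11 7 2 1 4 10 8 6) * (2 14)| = |(0 11 7 14 2 1 5 4 10 8 6)| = 11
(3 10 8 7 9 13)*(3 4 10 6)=(3 6)(4 10 8 7 9 13)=[0, 1, 2, 6, 10, 5, 3, 9, 7, 13, 8, 11, 12, 4]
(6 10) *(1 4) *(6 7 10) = (1 4)(7 10) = [0, 4, 2, 3, 1, 5, 6, 10, 8, 9, 7]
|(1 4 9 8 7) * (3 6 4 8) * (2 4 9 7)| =|(1 8 2 4 7)(3 6 9)| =15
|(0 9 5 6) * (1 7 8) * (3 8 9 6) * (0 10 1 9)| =|(0 6 10 1 7)(3 8 9 5)| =20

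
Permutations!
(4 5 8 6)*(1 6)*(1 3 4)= (1 6)(3 4 5 8)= [0, 6, 2, 4, 5, 8, 1, 7, 3]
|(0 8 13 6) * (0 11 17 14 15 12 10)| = |(0 8 13 6 11 17 14 15 12 10)| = 10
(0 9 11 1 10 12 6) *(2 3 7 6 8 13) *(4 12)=(0 9 11 1 10 4 12 8 13 2 3 7 6)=[9, 10, 3, 7, 12, 5, 0, 6, 13, 11, 4, 1, 8, 2]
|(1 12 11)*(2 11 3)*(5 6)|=|(1 12 3 2 11)(5 6)|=10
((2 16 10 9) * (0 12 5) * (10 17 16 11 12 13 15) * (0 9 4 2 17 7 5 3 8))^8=((0 13 15 10 4 2 11 12 3 8)(5 9 17 16 7))^8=(0 3 11 4 15)(2 10 13 8 12)(5 16 9 7 17)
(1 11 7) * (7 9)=[0, 11, 2, 3, 4, 5, 6, 1, 8, 7, 10, 9]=(1 11 9 7)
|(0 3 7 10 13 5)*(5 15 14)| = |(0 3 7 10 13 15 14 5)| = 8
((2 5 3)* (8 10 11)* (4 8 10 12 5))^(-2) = ((2 4 8 12 5 3)(10 11))^(-2) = (2 5 8)(3 12 4)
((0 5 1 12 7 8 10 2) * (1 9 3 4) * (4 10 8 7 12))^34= (12)(0 10 9)(2 3 5)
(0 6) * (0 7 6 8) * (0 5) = (0 8 5)(6 7) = [8, 1, 2, 3, 4, 0, 7, 6, 5]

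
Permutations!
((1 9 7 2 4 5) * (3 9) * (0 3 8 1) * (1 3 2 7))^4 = ((0 2 4 5)(1 8 3 9))^4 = (9)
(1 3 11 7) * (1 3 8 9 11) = (1 8 9 11 7 3) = [0, 8, 2, 1, 4, 5, 6, 3, 9, 11, 10, 7]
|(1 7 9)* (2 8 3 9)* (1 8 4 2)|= 6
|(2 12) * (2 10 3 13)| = |(2 12 10 3 13)| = 5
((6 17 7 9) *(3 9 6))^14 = (6 7 17)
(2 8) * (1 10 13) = (1 10 13)(2 8) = [0, 10, 8, 3, 4, 5, 6, 7, 2, 9, 13, 11, 12, 1]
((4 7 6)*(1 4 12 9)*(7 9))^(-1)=(1 9 4)(6 7 12)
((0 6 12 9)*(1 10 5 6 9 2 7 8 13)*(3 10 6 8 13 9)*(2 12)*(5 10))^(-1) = (0 9 8 5 3)(1 13 7 2 6)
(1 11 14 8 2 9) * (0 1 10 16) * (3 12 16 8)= (0 1 11 14 3 12 16)(2 9 10 8)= [1, 11, 9, 12, 4, 5, 6, 7, 2, 10, 8, 14, 16, 13, 3, 15, 0]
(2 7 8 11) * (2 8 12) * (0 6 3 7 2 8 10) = (0 6 3 7 12 8 11 10) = [6, 1, 2, 7, 4, 5, 3, 12, 11, 9, 0, 10, 8]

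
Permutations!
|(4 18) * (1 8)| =2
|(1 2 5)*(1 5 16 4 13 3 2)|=5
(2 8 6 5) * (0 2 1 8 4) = (0 2 4)(1 8 6 5) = [2, 8, 4, 3, 0, 1, 5, 7, 6]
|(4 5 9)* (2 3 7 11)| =|(2 3 7 11)(4 5 9)| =12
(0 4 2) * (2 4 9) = (0 9 2) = [9, 1, 0, 3, 4, 5, 6, 7, 8, 2]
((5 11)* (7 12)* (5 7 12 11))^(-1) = ((12)(7 11))^(-1) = (12)(7 11)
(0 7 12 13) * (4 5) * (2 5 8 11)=(0 7 12 13)(2 5 4 8 11)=[7, 1, 5, 3, 8, 4, 6, 12, 11, 9, 10, 2, 13, 0]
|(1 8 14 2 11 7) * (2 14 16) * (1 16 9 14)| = |(1 8 9 14)(2 11 7 16)| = 4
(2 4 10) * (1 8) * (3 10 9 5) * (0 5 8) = [5, 0, 4, 10, 9, 3, 6, 7, 1, 8, 2] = (0 5 3 10 2 4 9 8 1)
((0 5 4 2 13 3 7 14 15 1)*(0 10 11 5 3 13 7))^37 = (0 3)(1 10 11 5 4 2 7 14 15)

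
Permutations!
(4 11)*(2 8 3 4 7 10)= (2 8 3 4 11 7 10)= [0, 1, 8, 4, 11, 5, 6, 10, 3, 9, 2, 7]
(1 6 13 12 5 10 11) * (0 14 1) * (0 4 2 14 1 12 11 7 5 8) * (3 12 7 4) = (0 1 6 13 11 3 12 8)(2 14 7 5 10 4) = [1, 6, 14, 12, 2, 10, 13, 5, 0, 9, 4, 3, 8, 11, 7]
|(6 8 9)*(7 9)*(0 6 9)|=4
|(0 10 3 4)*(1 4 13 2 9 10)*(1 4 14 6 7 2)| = 18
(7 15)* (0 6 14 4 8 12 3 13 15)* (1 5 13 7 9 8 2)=(0 6 14 4 2 1 5 13 15 9 8 12 3 7)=[6, 5, 1, 7, 2, 13, 14, 0, 12, 8, 10, 11, 3, 15, 4, 9]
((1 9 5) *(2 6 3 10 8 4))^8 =((1 9 5)(2 6 3 10 8 4))^8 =(1 5 9)(2 3 8)(4 6 10)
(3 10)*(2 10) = (2 10 3) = [0, 1, 10, 2, 4, 5, 6, 7, 8, 9, 3]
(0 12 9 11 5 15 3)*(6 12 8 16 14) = (0 8 16 14 6 12 9 11 5 15 3) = [8, 1, 2, 0, 4, 15, 12, 7, 16, 11, 10, 5, 9, 13, 6, 3, 14]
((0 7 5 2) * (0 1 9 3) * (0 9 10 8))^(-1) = (0 8 10 1 2 5 7)(3 9)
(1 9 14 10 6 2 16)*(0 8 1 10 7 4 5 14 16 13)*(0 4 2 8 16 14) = (0 16 10 6 8 1 9 14 7 2 13 4 5) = [16, 9, 13, 3, 5, 0, 8, 2, 1, 14, 6, 11, 12, 4, 7, 15, 10]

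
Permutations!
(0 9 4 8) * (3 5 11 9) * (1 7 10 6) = (0 3 5 11 9 4 8)(1 7 10 6) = [3, 7, 2, 5, 8, 11, 1, 10, 0, 4, 6, 9]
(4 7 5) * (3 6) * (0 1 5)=(0 1 5 4 7)(3 6)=[1, 5, 2, 6, 7, 4, 3, 0]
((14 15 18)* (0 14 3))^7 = ((0 14 15 18 3))^7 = (0 15 3 14 18)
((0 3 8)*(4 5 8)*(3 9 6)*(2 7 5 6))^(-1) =(0 8 5 7 2 9)(3 6 4)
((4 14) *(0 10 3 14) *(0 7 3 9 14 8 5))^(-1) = ((0 10 9 14 4 7 3 8 5))^(-1) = (0 5 8 3 7 4 14 9 10)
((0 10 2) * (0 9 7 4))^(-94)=((0 10 2 9 7 4))^(-94)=(0 2 7)(4 10 9)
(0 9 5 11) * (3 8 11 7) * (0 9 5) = (0 5 7 3 8 11 9) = [5, 1, 2, 8, 4, 7, 6, 3, 11, 0, 10, 9]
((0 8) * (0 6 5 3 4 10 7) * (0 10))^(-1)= (0 4 3 5 6 8)(7 10)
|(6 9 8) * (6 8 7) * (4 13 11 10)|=|(4 13 11 10)(6 9 7)|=12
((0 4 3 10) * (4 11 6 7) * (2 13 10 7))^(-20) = ((0 11 6 2 13 10)(3 7 4))^(-20) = (0 13 6)(2 11 10)(3 7 4)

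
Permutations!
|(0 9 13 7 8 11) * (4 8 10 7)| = 6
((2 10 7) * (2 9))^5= (2 10 7 9)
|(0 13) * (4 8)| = |(0 13)(4 8)| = 2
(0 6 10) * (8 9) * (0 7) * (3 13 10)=(0 6 3 13 10 7)(8 9)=[6, 1, 2, 13, 4, 5, 3, 0, 9, 8, 7, 11, 12, 10]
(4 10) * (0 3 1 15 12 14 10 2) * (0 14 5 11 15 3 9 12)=(0 9 12 5 11 15)(1 3)(2 14 10 4)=[9, 3, 14, 1, 2, 11, 6, 7, 8, 12, 4, 15, 5, 13, 10, 0]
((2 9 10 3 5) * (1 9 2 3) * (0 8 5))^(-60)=(10)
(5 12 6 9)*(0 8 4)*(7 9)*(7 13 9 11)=(0 8 4)(5 12 6 13 9)(7 11)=[8, 1, 2, 3, 0, 12, 13, 11, 4, 5, 10, 7, 6, 9]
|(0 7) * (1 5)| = 2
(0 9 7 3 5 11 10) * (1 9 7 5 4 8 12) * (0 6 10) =[7, 9, 2, 4, 8, 11, 10, 3, 12, 5, 6, 0, 1] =(0 7 3 4 8 12 1 9 5 11)(6 10)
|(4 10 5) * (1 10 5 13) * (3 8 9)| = |(1 10 13)(3 8 9)(4 5)| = 6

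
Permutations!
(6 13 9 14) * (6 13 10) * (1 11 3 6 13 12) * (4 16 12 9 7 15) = (1 11 3 6 10 13 7 15 4 16 12)(9 14) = [0, 11, 2, 6, 16, 5, 10, 15, 8, 14, 13, 3, 1, 7, 9, 4, 12]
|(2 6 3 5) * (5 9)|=|(2 6 3 9 5)|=5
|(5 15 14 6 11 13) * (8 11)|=|(5 15 14 6 8 11 13)|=7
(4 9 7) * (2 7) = (2 7 4 9) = [0, 1, 7, 3, 9, 5, 6, 4, 8, 2]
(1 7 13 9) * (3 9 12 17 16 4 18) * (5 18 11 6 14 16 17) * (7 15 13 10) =[0, 15, 2, 9, 11, 18, 14, 10, 8, 1, 7, 6, 5, 12, 16, 13, 4, 17, 3] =(1 15 13 12 5 18 3 9)(4 11 6 14 16)(7 10)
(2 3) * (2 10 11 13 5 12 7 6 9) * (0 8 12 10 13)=(0 8 12 7 6 9 2 3 13 5 10 11)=[8, 1, 3, 13, 4, 10, 9, 6, 12, 2, 11, 0, 7, 5]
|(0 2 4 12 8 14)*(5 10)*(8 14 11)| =|(0 2 4 12 14)(5 10)(8 11)| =10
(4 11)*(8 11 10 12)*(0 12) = (0 12 8 11 4 10) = [12, 1, 2, 3, 10, 5, 6, 7, 11, 9, 0, 4, 8]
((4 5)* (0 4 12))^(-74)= (0 5)(4 12)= ((0 4 5 12))^(-74)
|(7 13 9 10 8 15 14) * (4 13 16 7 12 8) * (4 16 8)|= |(4 13 9 10 16 7 8 15 14 12)|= 10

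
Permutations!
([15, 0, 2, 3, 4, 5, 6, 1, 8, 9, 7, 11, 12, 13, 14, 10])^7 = (0 10 1 15 7)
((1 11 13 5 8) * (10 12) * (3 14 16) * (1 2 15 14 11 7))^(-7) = (1 7)(2 14 3 13 8 15 16 11 5)(10 12)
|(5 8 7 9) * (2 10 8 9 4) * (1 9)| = |(1 9 5)(2 10 8 7 4)| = 15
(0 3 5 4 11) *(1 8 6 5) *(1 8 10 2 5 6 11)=(0 3 8 11)(1 10 2 5 4)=[3, 10, 5, 8, 1, 4, 6, 7, 11, 9, 2, 0]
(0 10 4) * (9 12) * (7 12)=(0 10 4)(7 12 9)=[10, 1, 2, 3, 0, 5, 6, 12, 8, 7, 4, 11, 9]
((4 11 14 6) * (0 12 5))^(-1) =((0 12 5)(4 11 14 6))^(-1) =(0 5 12)(4 6 14 11)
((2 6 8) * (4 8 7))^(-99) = (2 6 7 4 8)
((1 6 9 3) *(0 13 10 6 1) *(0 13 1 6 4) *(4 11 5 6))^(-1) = (0 4 1)(3 9 6 5 11 10 13)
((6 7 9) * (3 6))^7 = ((3 6 7 9))^7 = (3 9 7 6)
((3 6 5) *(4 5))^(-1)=((3 6 4 5))^(-1)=(3 5 4 6)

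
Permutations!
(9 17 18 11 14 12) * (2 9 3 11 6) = [0, 1, 9, 11, 4, 5, 2, 7, 8, 17, 10, 14, 3, 13, 12, 15, 16, 18, 6] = (2 9 17 18 6)(3 11 14 12)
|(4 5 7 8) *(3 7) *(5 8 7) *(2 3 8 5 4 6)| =6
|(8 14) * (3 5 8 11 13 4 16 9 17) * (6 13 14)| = |(3 5 8 6 13 4 16 9 17)(11 14)| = 18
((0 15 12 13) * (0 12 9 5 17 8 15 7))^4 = ((0 7)(5 17 8 15 9)(12 13))^4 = (5 9 15 8 17)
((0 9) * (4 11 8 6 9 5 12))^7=(0 9 6 8 11 4 12 5)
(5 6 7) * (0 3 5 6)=(0 3 5)(6 7)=[3, 1, 2, 5, 4, 0, 7, 6]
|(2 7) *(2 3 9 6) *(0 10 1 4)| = |(0 10 1 4)(2 7 3 9 6)| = 20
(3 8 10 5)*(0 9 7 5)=(0 9 7 5 3 8 10)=[9, 1, 2, 8, 4, 3, 6, 5, 10, 7, 0]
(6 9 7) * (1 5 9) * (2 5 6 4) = [0, 6, 5, 3, 2, 9, 1, 4, 8, 7] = (1 6)(2 5 9 7 4)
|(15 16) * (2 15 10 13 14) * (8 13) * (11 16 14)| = 15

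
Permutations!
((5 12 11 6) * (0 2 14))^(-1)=((0 2 14)(5 12 11 6))^(-1)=(0 14 2)(5 6 11 12)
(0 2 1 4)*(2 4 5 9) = (0 4)(1 5 9 2) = [4, 5, 1, 3, 0, 9, 6, 7, 8, 2]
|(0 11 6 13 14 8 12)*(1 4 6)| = |(0 11 1 4 6 13 14 8 12)| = 9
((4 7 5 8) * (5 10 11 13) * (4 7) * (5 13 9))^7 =((13)(5 8 7 10 11 9))^7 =(13)(5 8 7 10 11 9)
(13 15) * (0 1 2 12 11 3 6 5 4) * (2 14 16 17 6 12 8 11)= (0 1 14 16 17 6 5 4)(2 8 11 3 12)(13 15)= [1, 14, 8, 12, 0, 4, 5, 7, 11, 9, 10, 3, 2, 15, 16, 13, 17, 6]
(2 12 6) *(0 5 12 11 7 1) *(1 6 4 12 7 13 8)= (0 5 7 6 2 11 13 8 1)(4 12)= [5, 0, 11, 3, 12, 7, 2, 6, 1, 9, 10, 13, 4, 8]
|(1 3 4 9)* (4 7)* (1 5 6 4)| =12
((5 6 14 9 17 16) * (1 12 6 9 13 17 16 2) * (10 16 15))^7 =(17)(5 15 16 9 10)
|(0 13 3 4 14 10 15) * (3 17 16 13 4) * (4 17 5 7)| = 10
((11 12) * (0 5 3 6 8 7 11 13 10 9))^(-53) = ((0 5 3 6 8 7 11 12 13 10 9))^(-53) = (0 3 8 11 13 9 5 6 7 12 10)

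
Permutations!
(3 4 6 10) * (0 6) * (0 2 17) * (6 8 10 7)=(0 8 10 3 4 2 17)(6 7)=[8, 1, 17, 4, 2, 5, 7, 6, 10, 9, 3, 11, 12, 13, 14, 15, 16, 0]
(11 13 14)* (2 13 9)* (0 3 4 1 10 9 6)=(0 3 4 1 10 9 2 13 14 11 6)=[3, 10, 13, 4, 1, 5, 0, 7, 8, 2, 9, 6, 12, 14, 11]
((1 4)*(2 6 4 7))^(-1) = (1 4 6 2 7)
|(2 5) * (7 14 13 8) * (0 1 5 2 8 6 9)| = 9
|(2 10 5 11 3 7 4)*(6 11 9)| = |(2 10 5 9 6 11 3 7 4)| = 9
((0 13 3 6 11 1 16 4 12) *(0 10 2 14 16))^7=(0 13 3 6 11 1)(2 14 16 4 12 10)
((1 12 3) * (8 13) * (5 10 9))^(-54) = (13)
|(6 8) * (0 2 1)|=6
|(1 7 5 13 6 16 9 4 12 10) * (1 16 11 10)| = 11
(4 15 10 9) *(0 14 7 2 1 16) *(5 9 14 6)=(0 6 5 9 4 15 10 14 7 2 1 16)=[6, 16, 1, 3, 15, 9, 5, 2, 8, 4, 14, 11, 12, 13, 7, 10, 0]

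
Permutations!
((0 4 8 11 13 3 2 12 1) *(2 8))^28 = ((0 4 2 12 1)(3 8 11 13))^28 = (13)(0 12 4 1 2)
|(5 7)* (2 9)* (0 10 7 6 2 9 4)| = 7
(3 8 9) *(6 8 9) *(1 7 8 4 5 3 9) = [0, 7, 2, 1, 5, 3, 4, 8, 6, 9] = (9)(1 7 8 6 4 5 3)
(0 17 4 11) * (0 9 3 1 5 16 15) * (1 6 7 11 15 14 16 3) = (0 17 4 15)(1 5 3 6 7 11 9)(14 16) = [17, 5, 2, 6, 15, 3, 7, 11, 8, 1, 10, 9, 12, 13, 16, 0, 14, 4]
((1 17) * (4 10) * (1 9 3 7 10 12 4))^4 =(1 7 9)(3 17 10)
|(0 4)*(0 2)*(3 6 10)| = |(0 4 2)(3 6 10)| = 3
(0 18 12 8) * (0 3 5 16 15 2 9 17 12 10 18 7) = [7, 1, 9, 5, 4, 16, 6, 0, 3, 17, 18, 11, 8, 13, 14, 2, 15, 12, 10] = (0 7)(2 9 17 12 8 3 5 16 15)(10 18)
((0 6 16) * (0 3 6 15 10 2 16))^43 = (0 15 10 2 16 3 6)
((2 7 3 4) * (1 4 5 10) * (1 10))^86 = ((10)(1 4 2 7 3 5))^86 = (10)(1 2 3)(4 7 5)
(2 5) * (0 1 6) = (0 1 6)(2 5) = [1, 6, 5, 3, 4, 2, 0]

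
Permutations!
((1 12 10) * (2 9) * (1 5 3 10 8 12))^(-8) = ((2 9)(3 10 5)(8 12))^(-8) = (12)(3 10 5)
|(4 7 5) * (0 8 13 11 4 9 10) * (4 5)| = 14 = |(0 8 13 11 5 9 10)(4 7)|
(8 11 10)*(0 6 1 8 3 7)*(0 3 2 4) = (0 6 1 8 11 10 2 4)(3 7) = [6, 8, 4, 7, 0, 5, 1, 3, 11, 9, 2, 10]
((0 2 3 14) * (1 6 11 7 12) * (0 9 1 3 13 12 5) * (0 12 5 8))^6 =((0 2 13 5 12 3 14 9 1 6 11 7 8))^6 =(0 14 8 3 7 12 11 5 6 13 1 2 9)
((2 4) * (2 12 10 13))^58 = ((2 4 12 10 13))^58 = (2 10 4 13 12)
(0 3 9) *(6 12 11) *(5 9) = (0 3 5 9)(6 12 11) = [3, 1, 2, 5, 4, 9, 12, 7, 8, 0, 10, 6, 11]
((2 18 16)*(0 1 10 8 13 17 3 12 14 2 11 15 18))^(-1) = (0 2 14 12 3 17 13 8 10 1)(11 16 18 15)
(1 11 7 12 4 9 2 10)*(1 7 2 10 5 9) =[0, 11, 5, 3, 1, 9, 6, 12, 8, 10, 7, 2, 4] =(1 11 2 5 9 10 7 12 4)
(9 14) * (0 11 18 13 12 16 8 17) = [11, 1, 2, 3, 4, 5, 6, 7, 17, 14, 10, 18, 16, 12, 9, 15, 8, 0, 13] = (0 11 18 13 12 16 8 17)(9 14)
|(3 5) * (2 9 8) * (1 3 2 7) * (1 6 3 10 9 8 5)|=|(1 10 9 5 2 8 7 6 3)|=9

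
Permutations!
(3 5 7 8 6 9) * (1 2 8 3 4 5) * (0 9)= [9, 2, 8, 1, 5, 7, 0, 3, 6, 4]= (0 9 4 5 7 3 1 2 8 6)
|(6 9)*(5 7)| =|(5 7)(6 9)| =2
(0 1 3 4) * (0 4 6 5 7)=(0 1 3 6 5 7)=[1, 3, 2, 6, 4, 7, 5, 0]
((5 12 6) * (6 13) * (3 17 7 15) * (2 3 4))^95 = (2 4 15 7 17 3)(5 6 13 12)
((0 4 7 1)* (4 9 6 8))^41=((0 9 6 8 4 7 1))^41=(0 1 7 4 8 6 9)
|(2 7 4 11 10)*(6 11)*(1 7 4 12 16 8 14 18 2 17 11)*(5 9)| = |(1 7 12 16 8 14 18 2 4 6)(5 9)(10 17 11)| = 30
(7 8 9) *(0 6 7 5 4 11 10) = (0 6 7 8 9 5 4 11 10) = [6, 1, 2, 3, 11, 4, 7, 8, 9, 5, 0, 10]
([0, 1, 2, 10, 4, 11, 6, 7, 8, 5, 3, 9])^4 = [0, 1, 2, 3, 4, 11, 6, 7, 8, 5, 10, 9]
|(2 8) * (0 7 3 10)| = |(0 7 3 10)(2 8)| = 4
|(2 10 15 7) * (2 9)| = |(2 10 15 7 9)| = 5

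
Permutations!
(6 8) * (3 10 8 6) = (3 10 8) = [0, 1, 2, 10, 4, 5, 6, 7, 3, 9, 8]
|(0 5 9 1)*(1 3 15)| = |(0 5 9 3 15 1)| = 6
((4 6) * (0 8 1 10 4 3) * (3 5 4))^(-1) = (0 3 10 1 8)(4 5 6)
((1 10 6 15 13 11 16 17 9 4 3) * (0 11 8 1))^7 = ((0 11 16 17 9 4 3)(1 10 6 15 13 8))^7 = (17)(1 10 6 15 13 8)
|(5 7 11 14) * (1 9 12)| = 12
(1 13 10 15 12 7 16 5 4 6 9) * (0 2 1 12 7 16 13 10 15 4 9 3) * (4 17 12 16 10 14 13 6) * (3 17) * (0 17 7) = (0 2 1 14 13 15)(3 17 12 10)(5 9 16)(6 7) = [2, 14, 1, 17, 4, 9, 7, 6, 8, 16, 3, 11, 10, 15, 13, 0, 5, 12]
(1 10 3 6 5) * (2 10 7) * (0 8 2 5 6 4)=(0 8 2 10 3 4)(1 7 5)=[8, 7, 10, 4, 0, 1, 6, 5, 2, 9, 3]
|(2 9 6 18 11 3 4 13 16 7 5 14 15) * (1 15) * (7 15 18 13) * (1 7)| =30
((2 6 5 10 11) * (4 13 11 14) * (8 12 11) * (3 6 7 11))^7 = (2 7 11)(3 8 4 10 6 12 13 14 5)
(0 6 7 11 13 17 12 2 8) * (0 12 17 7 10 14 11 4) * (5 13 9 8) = (17)(0 6 10 14 11 9 8 12 2 5 13 7 4) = [6, 1, 5, 3, 0, 13, 10, 4, 12, 8, 14, 9, 2, 7, 11, 15, 16, 17]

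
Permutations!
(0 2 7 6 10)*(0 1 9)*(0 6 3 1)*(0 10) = [2, 9, 7, 1, 4, 5, 0, 3, 8, 6, 10] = (10)(0 2 7 3 1 9 6)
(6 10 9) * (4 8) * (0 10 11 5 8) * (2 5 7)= (0 10 9 6 11 7 2 5 8 4)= [10, 1, 5, 3, 0, 8, 11, 2, 4, 6, 9, 7]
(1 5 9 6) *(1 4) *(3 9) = (1 5 3 9 6 4) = [0, 5, 2, 9, 1, 3, 4, 7, 8, 6]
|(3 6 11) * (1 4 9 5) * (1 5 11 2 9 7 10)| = |(1 4 7 10)(2 9 11 3 6)| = 20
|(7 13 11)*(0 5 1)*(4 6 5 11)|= 8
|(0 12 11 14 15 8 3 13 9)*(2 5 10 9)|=12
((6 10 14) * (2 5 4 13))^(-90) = ((2 5 4 13)(6 10 14))^(-90) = (14)(2 4)(5 13)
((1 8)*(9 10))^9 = (1 8)(9 10)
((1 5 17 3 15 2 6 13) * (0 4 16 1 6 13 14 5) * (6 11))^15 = (0 1 16 4)(2 17 6)(3 14 13)(5 11 15)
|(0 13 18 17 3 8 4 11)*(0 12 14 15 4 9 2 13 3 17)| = 35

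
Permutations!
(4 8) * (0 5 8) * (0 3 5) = (3 5 8 4) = [0, 1, 2, 5, 3, 8, 6, 7, 4]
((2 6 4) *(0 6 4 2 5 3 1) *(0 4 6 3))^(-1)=(0 5 4 1 3)(2 6)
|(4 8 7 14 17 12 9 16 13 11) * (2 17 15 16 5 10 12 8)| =20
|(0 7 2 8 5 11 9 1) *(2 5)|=6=|(0 7 5 11 9 1)(2 8)|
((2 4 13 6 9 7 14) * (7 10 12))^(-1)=((2 4 13 6 9 10 12 7 14))^(-1)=(2 14 7 12 10 9 6 13 4)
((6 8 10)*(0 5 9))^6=(10)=((0 5 9)(6 8 10))^6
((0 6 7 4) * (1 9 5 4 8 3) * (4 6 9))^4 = ((0 9 5 6 7 8 3 1 4))^4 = (0 7 4 6 1 5 3 9 8)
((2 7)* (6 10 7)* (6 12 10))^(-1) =((2 12 10 7))^(-1) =(2 7 10 12)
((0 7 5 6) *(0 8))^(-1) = ((0 7 5 6 8))^(-1) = (0 8 6 5 7)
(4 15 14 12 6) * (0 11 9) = [11, 1, 2, 3, 15, 5, 4, 7, 8, 0, 10, 9, 6, 13, 12, 14] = (0 11 9)(4 15 14 12 6)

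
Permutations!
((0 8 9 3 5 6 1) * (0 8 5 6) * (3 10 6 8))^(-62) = (1 10 8)(3 6 9) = ((0 5)(1 3 8 9 10 6))^(-62)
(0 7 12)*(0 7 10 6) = (0 10 6)(7 12) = [10, 1, 2, 3, 4, 5, 0, 12, 8, 9, 6, 11, 7]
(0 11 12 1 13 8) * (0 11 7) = [7, 13, 2, 3, 4, 5, 6, 0, 11, 9, 10, 12, 1, 8] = (0 7)(1 13 8 11 12)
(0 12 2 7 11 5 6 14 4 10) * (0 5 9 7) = [12, 1, 0, 3, 10, 6, 14, 11, 8, 7, 5, 9, 2, 13, 4] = (0 12 2)(4 10 5 6 14)(7 11 9)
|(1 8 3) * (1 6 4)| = |(1 8 3 6 4)| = 5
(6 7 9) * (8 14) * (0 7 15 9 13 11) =(0 7 13 11)(6 15 9)(8 14) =[7, 1, 2, 3, 4, 5, 15, 13, 14, 6, 10, 0, 12, 11, 8, 9]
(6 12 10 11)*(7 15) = (6 12 10 11)(7 15) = [0, 1, 2, 3, 4, 5, 12, 15, 8, 9, 11, 6, 10, 13, 14, 7]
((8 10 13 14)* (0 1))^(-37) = (0 1)(8 14 13 10)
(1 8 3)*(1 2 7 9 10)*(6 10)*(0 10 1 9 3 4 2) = [10, 8, 7, 0, 2, 5, 1, 3, 4, 6, 9] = (0 10 9 6 1 8 4 2 7 3)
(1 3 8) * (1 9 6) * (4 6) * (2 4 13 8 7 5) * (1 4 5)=(1 3 7)(2 5)(4 6)(8 9 13)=[0, 3, 5, 7, 6, 2, 4, 1, 9, 13, 10, 11, 12, 8]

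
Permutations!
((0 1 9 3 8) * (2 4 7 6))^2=((0 1 9 3 8)(2 4 7 6))^2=(0 9 8 1 3)(2 7)(4 6)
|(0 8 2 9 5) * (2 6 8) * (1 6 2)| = |(0 1 6 8 2 9 5)| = 7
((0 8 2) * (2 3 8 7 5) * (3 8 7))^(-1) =(8)(0 2 5 7 3)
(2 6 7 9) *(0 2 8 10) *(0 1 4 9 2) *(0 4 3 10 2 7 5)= (0 4 9 8 2 6 5)(1 3 10)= [4, 3, 6, 10, 9, 0, 5, 7, 2, 8, 1]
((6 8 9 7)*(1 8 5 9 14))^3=((1 8 14)(5 9 7 6))^3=(14)(5 6 7 9)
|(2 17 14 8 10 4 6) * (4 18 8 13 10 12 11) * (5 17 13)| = |(2 13 10 18 8 12 11 4 6)(5 17 14)| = 9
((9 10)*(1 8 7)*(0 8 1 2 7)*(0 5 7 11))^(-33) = ((0 8 5 7 2 11)(9 10))^(-33) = (0 7)(2 8)(5 11)(9 10)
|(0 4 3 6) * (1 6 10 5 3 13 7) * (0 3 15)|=10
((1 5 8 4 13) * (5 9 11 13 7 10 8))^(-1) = (1 13 11 9)(4 8 10 7)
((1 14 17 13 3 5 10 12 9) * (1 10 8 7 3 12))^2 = (1 17 12 10 14 13 9)(3 8)(5 7)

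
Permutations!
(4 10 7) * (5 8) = [0, 1, 2, 3, 10, 8, 6, 4, 5, 9, 7] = (4 10 7)(5 8)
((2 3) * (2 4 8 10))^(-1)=(2 10 8 4 3)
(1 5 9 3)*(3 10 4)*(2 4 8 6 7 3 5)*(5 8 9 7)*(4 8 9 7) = (1 2 8 6 5 4 9 10 7 3) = [0, 2, 8, 1, 9, 4, 5, 3, 6, 10, 7]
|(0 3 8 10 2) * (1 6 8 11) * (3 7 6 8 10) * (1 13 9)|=30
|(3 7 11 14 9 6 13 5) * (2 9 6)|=|(2 9)(3 7 11 14 6 13 5)|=14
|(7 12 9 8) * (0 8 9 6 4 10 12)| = |(0 8 7)(4 10 12 6)| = 12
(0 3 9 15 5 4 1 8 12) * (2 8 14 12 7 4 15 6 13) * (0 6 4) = (0 3 9 4 1 14 12 6 13 2 8 7)(5 15) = [3, 14, 8, 9, 1, 15, 13, 0, 7, 4, 10, 11, 6, 2, 12, 5]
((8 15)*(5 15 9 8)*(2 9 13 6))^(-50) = (15) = ((2 9 8 13 6)(5 15))^(-50)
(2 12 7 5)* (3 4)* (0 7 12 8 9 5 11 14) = [7, 1, 8, 4, 3, 2, 6, 11, 9, 5, 10, 14, 12, 13, 0] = (0 7 11 14)(2 8 9 5)(3 4)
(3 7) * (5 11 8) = [0, 1, 2, 7, 4, 11, 6, 3, 5, 9, 10, 8] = (3 7)(5 11 8)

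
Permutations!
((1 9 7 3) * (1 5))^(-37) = (1 3 9 5 7)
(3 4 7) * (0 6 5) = (0 6 5)(3 4 7) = [6, 1, 2, 4, 7, 0, 5, 3]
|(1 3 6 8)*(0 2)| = |(0 2)(1 3 6 8)| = 4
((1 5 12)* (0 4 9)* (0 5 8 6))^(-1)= (0 6 8 1 12 5 9 4)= ((0 4 9 5 12 1 8 6))^(-1)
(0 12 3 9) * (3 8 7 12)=(0 3 9)(7 12 8)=[3, 1, 2, 9, 4, 5, 6, 12, 7, 0, 10, 11, 8]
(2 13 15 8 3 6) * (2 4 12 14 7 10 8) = [0, 1, 13, 6, 12, 5, 4, 10, 3, 9, 8, 11, 14, 15, 7, 2] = (2 13 15)(3 6 4 12 14 7 10 8)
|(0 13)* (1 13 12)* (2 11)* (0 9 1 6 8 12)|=|(1 13 9)(2 11)(6 8 12)|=6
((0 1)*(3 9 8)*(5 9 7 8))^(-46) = (9)(3 8 7)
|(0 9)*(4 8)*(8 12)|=|(0 9)(4 12 8)|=6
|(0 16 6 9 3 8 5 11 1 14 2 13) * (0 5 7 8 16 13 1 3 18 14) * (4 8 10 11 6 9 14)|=|(0 13 5 6 14 2 1)(3 16 9 18 4 8 7 10 11)|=63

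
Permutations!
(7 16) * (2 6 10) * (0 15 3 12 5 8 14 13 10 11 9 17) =(0 15 3 12 5 8 14 13 10 2 6 11 9 17)(7 16) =[15, 1, 6, 12, 4, 8, 11, 16, 14, 17, 2, 9, 5, 10, 13, 3, 7, 0]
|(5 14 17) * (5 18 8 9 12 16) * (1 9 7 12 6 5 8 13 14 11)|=20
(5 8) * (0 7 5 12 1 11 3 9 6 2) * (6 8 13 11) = (0 7 5 13 11 3 9 8 12 1 6 2) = [7, 6, 0, 9, 4, 13, 2, 5, 12, 8, 10, 3, 1, 11]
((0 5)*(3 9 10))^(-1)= ((0 5)(3 9 10))^(-1)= (0 5)(3 10 9)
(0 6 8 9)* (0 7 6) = (6 8 9 7) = [0, 1, 2, 3, 4, 5, 8, 6, 9, 7]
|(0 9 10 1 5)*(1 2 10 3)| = |(0 9 3 1 5)(2 10)| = 10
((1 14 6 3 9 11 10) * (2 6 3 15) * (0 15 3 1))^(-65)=(0 10 11 9 3 6 2 15)(1 14)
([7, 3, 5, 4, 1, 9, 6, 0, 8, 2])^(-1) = (0 7)(1 4 3)(2 9 5)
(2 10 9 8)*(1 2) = (1 2 10 9 8) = [0, 2, 10, 3, 4, 5, 6, 7, 1, 8, 9]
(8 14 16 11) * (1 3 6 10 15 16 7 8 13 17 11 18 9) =[0, 3, 2, 6, 4, 5, 10, 8, 14, 1, 15, 13, 12, 17, 7, 16, 18, 11, 9] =(1 3 6 10 15 16 18 9)(7 8 14)(11 13 17)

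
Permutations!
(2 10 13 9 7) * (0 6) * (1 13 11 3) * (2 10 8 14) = (0 6)(1 13 9 7 10 11 3)(2 8 14) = [6, 13, 8, 1, 4, 5, 0, 10, 14, 7, 11, 3, 12, 9, 2]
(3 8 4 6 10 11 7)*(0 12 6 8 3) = (0 12 6 10 11 7)(4 8) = [12, 1, 2, 3, 8, 5, 10, 0, 4, 9, 11, 7, 6]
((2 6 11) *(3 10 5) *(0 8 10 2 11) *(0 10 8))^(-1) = (11)(2 3 5 10 6)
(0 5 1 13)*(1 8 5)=(0 1 13)(5 8)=[1, 13, 2, 3, 4, 8, 6, 7, 5, 9, 10, 11, 12, 0]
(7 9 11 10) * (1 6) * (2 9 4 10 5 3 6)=(1 2 9 11 5 3 6)(4 10 7)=[0, 2, 9, 6, 10, 3, 1, 4, 8, 11, 7, 5]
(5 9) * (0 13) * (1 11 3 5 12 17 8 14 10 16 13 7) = (0 7 1 11 3 5 9 12 17 8 14 10 16 13) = [7, 11, 2, 5, 4, 9, 6, 1, 14, 12, 16, 3, 17, 0, 10, 15, 13, 8]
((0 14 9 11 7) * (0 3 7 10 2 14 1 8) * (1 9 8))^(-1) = (0 8 14 2 10 11 9)(3 7)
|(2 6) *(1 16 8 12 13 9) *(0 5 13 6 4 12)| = 28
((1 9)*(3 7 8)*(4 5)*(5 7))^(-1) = ((1 9)(3 5 4 7 8))^(-1) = (1 9)(3 8 7 4 5)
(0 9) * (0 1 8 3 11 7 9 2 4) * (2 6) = (0 6 2 4)(1 8 3 11 7 9) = [6, 8, 4, 11, 0, 5, 2, 9, 3, 1, 10, 7]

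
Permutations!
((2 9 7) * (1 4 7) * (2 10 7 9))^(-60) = (10)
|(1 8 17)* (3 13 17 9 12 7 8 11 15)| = 12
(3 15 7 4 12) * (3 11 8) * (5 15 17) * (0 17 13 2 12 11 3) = (0 17 5 15 7 4 11 8)(2 12 3 13) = [17, 1, 12, 13, 11, 15, 6, 4, 0, 9, 10, 8, 3, 2, 14, 7, 16, 5]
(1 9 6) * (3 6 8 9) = (1 3 6)(8 9) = [0, 3, 2, 6, 4, 5, 1, 7, 9, 8]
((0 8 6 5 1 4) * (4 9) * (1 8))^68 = (9)(5 6 8) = ((0 1 9 4)(5 8 6))^68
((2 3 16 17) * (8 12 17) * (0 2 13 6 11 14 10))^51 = (0 16 17 11)(2 8 13 14)(3 12 6 10)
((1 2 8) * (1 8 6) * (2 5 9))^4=(1 6 2 9 5)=((1 5 9 2 6))^4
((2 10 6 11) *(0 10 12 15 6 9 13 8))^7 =(0 9 8 10 13)(2 15 11 12 6)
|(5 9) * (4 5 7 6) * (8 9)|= 6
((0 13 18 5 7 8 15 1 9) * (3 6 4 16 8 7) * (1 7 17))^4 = (0 3 8 1 18 4 7)(5 16 17 13 6 15 9)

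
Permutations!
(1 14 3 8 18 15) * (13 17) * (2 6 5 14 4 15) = [0, 4, 6, 8, 15, 14, 5, 7, 18, 9, 10, 11, 12, 17, 3, 1, 16, 13, 2] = (1 4 15)(2 6 5 14 3 8 18)(13 17)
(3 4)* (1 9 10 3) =[0, 9, 2, 4, 1, 5, 6, 7, 8, 10, 3] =(1 9 10 3 4)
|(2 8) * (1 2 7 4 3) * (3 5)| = 7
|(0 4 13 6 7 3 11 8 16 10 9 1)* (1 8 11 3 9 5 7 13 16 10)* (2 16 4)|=|(0 2 16 1)(5 7 9 8 10)(6 13)|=20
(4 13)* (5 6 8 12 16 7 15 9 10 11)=[0, 1, 2, 3, 13, 6, 8, 15, 12, 10, 11, 5, 16, 4, 14, 9, 7]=(4 13)(5 6 8 12 16 7 15 9 10 11)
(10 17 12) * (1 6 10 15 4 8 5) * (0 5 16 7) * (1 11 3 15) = (0 5 11 3 15 4 8 16 7)(1 6 10 17 12) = [5, 6, 2, 15, 8, 11, 10, 0, 16, 9, 17, 3, 1, 13, 14, 4, 7, 12]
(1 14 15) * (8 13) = (1 14 15)(8 13) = [0, 14, 2, 3, 4, 5, 6, 7, 13, 9, 10, 11, 12, 8, 15, 1]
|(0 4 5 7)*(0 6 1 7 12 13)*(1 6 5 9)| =|(0 4 9 1 7 5 12 13)| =8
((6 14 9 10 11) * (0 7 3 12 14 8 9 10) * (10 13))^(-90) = (0 8 11 13 12 7 9 6 10 14 3)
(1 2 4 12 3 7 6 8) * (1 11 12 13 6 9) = (1 2 4 13 6 8 11 12 3 7 9) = [0, 2, 4, 7, 13, 5, 8, 9, 11, 1, 10, 12, 3, 6]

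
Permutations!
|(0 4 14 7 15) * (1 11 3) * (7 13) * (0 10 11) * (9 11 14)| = |(0 4 9 11 3 1)(7 15 10 14 13)| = 30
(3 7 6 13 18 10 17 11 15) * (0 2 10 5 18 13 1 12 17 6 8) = (0 2 10 6 1 12 17 11 15 3 7 8)(5 18) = [2, 12, 10, 7, 4, 18, 1, 8, 0, 9, 6, 15, 17, 13, 14, 3, 16, 11, 5]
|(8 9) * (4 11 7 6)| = |(4 11 7 6)(8 9)| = 4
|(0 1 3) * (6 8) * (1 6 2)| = 6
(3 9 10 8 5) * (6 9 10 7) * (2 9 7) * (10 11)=(2 9)(3 11 10 8 5)(6 7)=[0, 1, 9, 11, 4, 3, 7, 6, 5, 2, 8, 10]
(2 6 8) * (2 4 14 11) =[0, 1, 6, 3, 14, 5, 8, 7, 4, 9, 10, 2, 12, 13, 11] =(2 6 8 4 14 11)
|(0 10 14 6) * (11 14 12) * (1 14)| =7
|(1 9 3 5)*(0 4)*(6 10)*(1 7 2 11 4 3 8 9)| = 14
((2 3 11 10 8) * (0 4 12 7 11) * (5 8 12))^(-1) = ((0 4 5 8 2 3)(7 11 10 12))^(-1) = (0 3 2 8 5 4)(7 12 10 11)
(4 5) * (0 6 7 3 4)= (0 6 7 3 4 5)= [6, 1, 2, 4, 5, 0, 7, 3]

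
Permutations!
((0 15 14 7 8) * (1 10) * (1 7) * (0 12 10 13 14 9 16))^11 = (0 16 9 15)(1 14 13)(7 10 12 8)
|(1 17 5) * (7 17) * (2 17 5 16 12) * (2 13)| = 15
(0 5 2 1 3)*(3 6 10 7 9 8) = (0 5 2 1 6 10 7 9 8 3) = [5, 6, 1, 0, 4, 2, 10, 9, 3, 8, 7]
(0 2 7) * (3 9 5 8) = (0 2 7)(3 9 5 8) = [2, 1, 7, 9, 4, 8, 6, 0, 3, 5]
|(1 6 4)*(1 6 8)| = |(1 8)(4 6)| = 2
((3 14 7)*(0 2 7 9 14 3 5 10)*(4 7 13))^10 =((0 2 13 4 7 5 10)(9 14))^10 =(14)(0 4 10 13 5 2 7)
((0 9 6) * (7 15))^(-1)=((0 9 6)(7 15))^(-1)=(0 6 9)(7 15)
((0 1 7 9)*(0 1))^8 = (1 9 7)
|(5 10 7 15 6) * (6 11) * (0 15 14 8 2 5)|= 12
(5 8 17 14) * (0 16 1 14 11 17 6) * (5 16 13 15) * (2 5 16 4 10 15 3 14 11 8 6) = (0 13 3 14 4 10 15 16 1 11 17 8 2 5 6) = [13, 11, 5, 14, 10, 6, 0, 7, 2, 9, 15, 17, 12, 3, 4, 16, 1, 8]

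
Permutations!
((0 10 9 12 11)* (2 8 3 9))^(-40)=((0 10 2 8 3 9 12 11))^(-40)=(12)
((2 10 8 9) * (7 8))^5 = (10)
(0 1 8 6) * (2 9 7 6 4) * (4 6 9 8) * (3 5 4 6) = (0 1 6)(2 8 3 5 4)(7 9) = [1, 6, 8, 5, 2, 4, 0, 9, 3, 7]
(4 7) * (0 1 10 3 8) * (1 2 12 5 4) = [2, 10, 12, 8, 7, 4, 6, 1, 0, 9, 3, 11, 5] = (0 2 12 5 4 7 1 10 3 8)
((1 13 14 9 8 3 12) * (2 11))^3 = ((1 13 14 9 8 3 12)(2 11))^3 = (1 9 12 14 3 13 8)(2 11)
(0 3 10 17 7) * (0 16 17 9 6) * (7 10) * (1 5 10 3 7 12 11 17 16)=[7, 5, 2, 12, 4, 10, 0, 1, 8, 6, 9, 17, 11, 13, 14, 15, 16, 3]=(0 7 1 5 10 9 6)(3 12 11 17)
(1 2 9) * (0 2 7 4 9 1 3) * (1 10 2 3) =(0 3)(1 7 4 9)(2 10) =[3, 7, 10, 0, 9, 5, 6, 4, 8, 1, 2]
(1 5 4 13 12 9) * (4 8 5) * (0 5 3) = (0 5 8 3)(1 4 13 12 9) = [5, 4, 2, 0, 13, 8, 6, 7, 3, 1, 10, 11, 9, 12]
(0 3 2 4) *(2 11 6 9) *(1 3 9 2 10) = (0 9 10 1 3 11 6 2 4) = [9, 3, 4, 11, 0, 5, 2, 7, 8, 10, 1, 6]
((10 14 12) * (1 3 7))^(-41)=(1 3 7)(10 14 12)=((1 3 7)(10 14 12))^(-41)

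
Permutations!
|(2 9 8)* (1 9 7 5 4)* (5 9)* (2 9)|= |(1 5 4)(2 7)(8 9)|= 6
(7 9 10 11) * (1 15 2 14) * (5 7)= [0, 15, 14, 3, 4, 7, 6, 9, 8, 10, 11, 5, 12, 13, 1, 2]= (1 15 2 14)(5 7 9 10 11)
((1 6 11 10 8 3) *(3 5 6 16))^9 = (16)(5 8 10 11 6)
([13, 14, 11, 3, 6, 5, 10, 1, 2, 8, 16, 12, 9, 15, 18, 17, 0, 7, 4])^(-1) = [16, 7, 8, 3, 18, 5, 4, 17, 9, 12, 6, 2, 11, 0, 1, 13, 10, 15, 14]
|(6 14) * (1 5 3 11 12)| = 10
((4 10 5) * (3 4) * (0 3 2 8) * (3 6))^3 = ((0 6 3 4 10 5 2 8))^3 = (0 4 2 6 10 8 3 5)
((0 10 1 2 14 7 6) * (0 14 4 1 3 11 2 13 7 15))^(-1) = ((0 10 3 11 2 4 1 13 7 6 14 15))^(-1) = (0 15 14 6 7 13 1 4 2 11 3 10)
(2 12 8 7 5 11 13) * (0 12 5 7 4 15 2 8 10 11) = [12, 1, 5, 3, 15, 0, 6, 7, 4, 9, 11, 13, 10, 8, 14, 2] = (0 12 10 11 13 8 4 15 2 5)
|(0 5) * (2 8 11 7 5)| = 6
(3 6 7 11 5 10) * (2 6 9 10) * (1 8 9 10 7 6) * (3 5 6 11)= [0, 8, 1, 10, 4, 2, 11, 3, 9, 7, 5, 6]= (1 8 9 7 3 10 5 2)(6 11)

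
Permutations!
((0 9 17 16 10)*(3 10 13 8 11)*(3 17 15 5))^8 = (0 15 3)(5 10 9)(8 16 11 13 17)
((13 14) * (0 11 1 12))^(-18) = (14)(0 1)(11 12)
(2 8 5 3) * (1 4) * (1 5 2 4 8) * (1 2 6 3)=(1 8 6 3 4 5)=[0, 8, 2, 4, 5, 1, 3, 7, 6]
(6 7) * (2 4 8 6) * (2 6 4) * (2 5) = (2 5)(4 8)(6 7) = [0, 1, 5, 3, 8, 2, 7, 6, 4]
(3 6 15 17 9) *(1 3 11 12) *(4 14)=(1 3 6 15 17 9 11 12)(4 14)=[0, 3, 2, 6, 14, 5, 15, 7, 8, 11, 10, 12, 1, 13, 4, 17, 16, 9]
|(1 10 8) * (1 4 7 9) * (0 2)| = |(0 2)(1 10 8 4 7 9)| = 6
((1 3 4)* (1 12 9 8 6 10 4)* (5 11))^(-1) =((1 3)(4 12 9 8 6 10)(5 11))^(-1) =(1 3)(4 10 6 8 9 12)(5 11)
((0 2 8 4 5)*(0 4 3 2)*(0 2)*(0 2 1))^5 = (0 1)(2 3 8)(4 5)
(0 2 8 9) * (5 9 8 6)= [2, 1, 6, 3, 4, 9, 5, 7, 8, 0]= (0 2 6 5 9)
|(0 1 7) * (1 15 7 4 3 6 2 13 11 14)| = |(0 15 7)(1 4 3 6 2 13 11 14)| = 24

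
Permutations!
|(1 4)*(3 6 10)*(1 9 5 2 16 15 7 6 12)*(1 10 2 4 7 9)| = 9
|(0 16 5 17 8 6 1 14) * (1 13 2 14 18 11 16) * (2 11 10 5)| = |(0 1 18 10 5 17 8 6 13 11 16 2 14)| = 13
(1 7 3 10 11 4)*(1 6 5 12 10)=(1 7 3)(4 6 5 12 10 11)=[0, 7, 2, 1, 6, 12, 5, 3, 8, 9, 11, 4, 10]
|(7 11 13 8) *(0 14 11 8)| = |(0 14 11 13)(7 8)| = 4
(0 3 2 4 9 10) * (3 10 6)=(0 10)(2 4 9 6 3)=[10, 1, 4, 2, 9, 5, 3, 7, 8, 6, 0]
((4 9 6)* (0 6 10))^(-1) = ((0 6 4 9 10))^(-1) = (0 10 9 4 6)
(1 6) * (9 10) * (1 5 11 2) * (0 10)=(0 10 9)(1 6 5 11 2)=[10, 6, 1, 3, 4, 11, 5, 7, 8, 0, 9, 2]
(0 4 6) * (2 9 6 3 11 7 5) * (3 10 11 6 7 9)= (0 4 10 11 9 7 5 2 3 6)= [4, 1, 3, 6, 10, 2, 0, 5, 8, 7, 11, 9]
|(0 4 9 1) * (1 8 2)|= |(0 4 9 8 2 1)|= 6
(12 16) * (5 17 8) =(5 17 8)(12 16) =[0, 1, 2, 3, 4, 17, 6, 7, 5, 9, 10, 11, 16, 13, 14, 15, 12, 8]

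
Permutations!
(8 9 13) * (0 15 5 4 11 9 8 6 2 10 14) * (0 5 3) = [15, 1, 10, 0, 11, 4, 2, 7, 8, 13, 14, 9, 12, 6, 5, 3] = (0 15 3)(2 10 14 5 4 11 9 13 6)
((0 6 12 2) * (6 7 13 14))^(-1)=(0 2 12 6 14 13 7)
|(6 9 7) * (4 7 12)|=5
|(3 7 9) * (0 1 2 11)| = |(0 1 2 11)(3 7 9)| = 12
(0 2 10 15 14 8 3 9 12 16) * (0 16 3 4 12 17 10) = (0 2)(3 9 17 10 15 14 8 4 12) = [2, 1, 0, 9, 12, 5, 6, 7, 4, 17, 15, 11, 3, 13, 8, 14, 16, 10]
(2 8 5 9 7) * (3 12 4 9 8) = (2 3 12 4 9 7)(5 8) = [0, 1, 3, 12, 9, 8, 6, 2, 5, 7, 10, 11, 4]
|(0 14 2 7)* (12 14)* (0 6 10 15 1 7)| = 20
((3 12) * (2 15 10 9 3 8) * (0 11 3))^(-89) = (0 11 3 12 8 2 15 10 9)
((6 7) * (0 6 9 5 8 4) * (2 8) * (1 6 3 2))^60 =(9)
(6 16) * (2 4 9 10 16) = (2 4 9 10 16 6) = [0, 1, 4, 3, 9, 5, 2, 7, 8, 10, 16, 11, 12, 13, 14, 15, 6]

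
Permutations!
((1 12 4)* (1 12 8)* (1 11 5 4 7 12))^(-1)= ((1 8 11 5 4)(7 12))^(-1)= (1 4 5 11 8)(7 12)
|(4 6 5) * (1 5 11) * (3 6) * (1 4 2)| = 12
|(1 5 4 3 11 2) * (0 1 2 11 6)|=6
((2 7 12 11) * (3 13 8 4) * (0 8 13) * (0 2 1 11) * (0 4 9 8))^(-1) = ((13)(1 11)(2 7 12 4 3)(8 9))^(-1) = (13)(1 11)(2 3 4 12 7)(8 9)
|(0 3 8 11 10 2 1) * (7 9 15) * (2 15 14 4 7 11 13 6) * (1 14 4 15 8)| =|(0 3 1)(2 14 15 11 10 8 13 6)(4 7 9)| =24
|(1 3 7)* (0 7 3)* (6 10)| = |(0 7 1)(6 10)| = 6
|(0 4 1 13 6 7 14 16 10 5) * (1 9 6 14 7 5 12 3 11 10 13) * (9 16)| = 8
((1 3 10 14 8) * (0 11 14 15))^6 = ((0 11 14 8 1 3 10 15))^6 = (0 10 1 14)(3 8 11 15)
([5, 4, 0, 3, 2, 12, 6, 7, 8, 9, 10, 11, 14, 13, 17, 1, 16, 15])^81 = (17)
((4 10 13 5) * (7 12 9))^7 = ((4 10 13 5)(7 12 9))^7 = (4 5 13 10)(7 12 9)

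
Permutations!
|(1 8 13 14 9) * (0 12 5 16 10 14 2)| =|(0 12 5 16 10 14 9 1 8 13 2)| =11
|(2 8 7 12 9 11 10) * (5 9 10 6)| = 20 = |(2 8 7 12 10)(5 9 11 6)|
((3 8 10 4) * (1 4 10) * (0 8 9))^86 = ((10)(0 8 1 4 3 9))^86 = (10)(0 1 3)(4 9 8)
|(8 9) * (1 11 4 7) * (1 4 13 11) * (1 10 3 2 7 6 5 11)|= |(1 10 3 2 7 4 6 5 11 13)(8 9)|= 10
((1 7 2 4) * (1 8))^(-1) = (1 8 4 2 7)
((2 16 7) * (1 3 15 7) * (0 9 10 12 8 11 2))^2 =(0 10 8 2 1 15)(3 7 9 12 11 16)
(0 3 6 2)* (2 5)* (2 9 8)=(0 3 6 5 9 8 2)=[3, 1, 0, 6, 4, 9, 5, 7, 2, 8]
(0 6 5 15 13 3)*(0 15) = (0 6 5)(3 15 13) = [6, 1, 2, 15, 4, 0, 5, 7, 8, 9, 10, 11, 12, 3, 14, 13]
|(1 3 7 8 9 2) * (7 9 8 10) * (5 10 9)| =|(1 3 5 10 7 9 2)| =7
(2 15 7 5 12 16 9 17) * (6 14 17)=[0, 1, 15, 3, 4, 12, 14, 5, 8, 6, 10, 11, 16, 13, 17, 7, 9, 2]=(2 15 7 5 12 16 9 6 14 17)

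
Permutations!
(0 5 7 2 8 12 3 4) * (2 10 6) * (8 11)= (0 5 7 10 6 2 11 8 12 3 4)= [5, 1, 11, 4, 0, 7, 2, 10, 12, 9, 6, 8, 3]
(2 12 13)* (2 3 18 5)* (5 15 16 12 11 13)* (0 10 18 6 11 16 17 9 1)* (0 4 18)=(0 10)(1 4 18 15 17 9)(2 16 12 5)(3 6 11 13)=[10, 4, 16, 6, 18, 2, 11, 7, 8, 1, 0, 13, 5, 3, 14, 17, 12, 9, 15]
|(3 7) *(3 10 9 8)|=|(3 7 10 9 8)|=5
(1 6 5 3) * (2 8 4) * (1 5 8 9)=(1 6 8 4 2 9)(3 5)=[0, 6, 9, 5, 2, 3, 8, 7, 4, 1]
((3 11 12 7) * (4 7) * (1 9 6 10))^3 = (1 10 6 9)(3 4 11 7 12)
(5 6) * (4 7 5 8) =(4 7 5 6 8) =[0, 1, 2, 3, 7, 6, 8, 5, 4]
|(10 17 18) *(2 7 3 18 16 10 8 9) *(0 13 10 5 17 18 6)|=|(0 13 10 18 8 9 2 7 3 6)(5 17 16)|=30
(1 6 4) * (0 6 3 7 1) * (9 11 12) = (0 6 4)(1 3 7)(9 11 12) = [6, 3, 2, 7, 0, 5, 4, 1, 8, 11, 10, 12, 9]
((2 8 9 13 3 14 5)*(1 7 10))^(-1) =((1 7 10)(2 8 9 13 3 14 5))^(-1) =(1 10 7)(2 5 14 3 13 9 8)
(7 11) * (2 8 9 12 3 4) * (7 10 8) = [0, 1, 7, 4, 2, 5, 6, 11, 9, 12, 8, 10, 3] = (2 7 11 10 8 9 12 3 4)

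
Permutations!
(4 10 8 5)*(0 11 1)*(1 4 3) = (0 11 4 10 8 5 3 1) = [11, 0, 2, 1, 10, 3, 6, 7, 5, 9, 8, 4]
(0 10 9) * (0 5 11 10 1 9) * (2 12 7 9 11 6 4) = [1, 11, 12, 3, 2, 6, 4, 9, 8, 5, 0, 10, 7] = (0 1 11 10)(2 12 7 9 5 6 4)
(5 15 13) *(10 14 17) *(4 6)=(4 6)(5 15 13)(10 14 17)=[0, 1, 2, 3, 6, 15, 4, 7, 8, 9, 14, 11, 12, 5, 17, 13, 16, 10]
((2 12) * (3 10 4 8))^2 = ((2 12)(3 10 4 8))^2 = (12)(3 4)(8 10)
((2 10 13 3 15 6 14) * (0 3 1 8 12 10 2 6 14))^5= (15)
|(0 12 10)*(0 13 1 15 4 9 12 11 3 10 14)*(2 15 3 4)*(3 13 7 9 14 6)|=12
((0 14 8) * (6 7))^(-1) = ((0 14 8)(6 7))^(-1) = (0 8 14)(6 7)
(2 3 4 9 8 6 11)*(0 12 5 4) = (0 12 5 4 9 8 6 11 2 3) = [12, 1, 3, 0, 9, 4, 11, 7, 6, 8, 10, 2, 5]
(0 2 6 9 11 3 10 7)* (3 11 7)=[2, 1, 6, 10, 4, 5, 9, 0, 8, 7, 3, 11]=(11)(0 2 6 9 7)(3 10)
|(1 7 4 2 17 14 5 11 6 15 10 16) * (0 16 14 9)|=24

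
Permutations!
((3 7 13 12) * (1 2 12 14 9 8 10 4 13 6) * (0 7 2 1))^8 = ((0 7 6)(2 12 3)(4 13 14 9 8 10))^8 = (0 6 7)(2 3 12)(4 14 8)(9 10 13)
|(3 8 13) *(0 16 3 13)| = 4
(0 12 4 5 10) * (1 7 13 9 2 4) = [12, 7, 4, 3, 5, 10, 6, 13, 8, 2, 0, 11, 1, 9] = (0 12 1 7 13 9 2 4 5 10)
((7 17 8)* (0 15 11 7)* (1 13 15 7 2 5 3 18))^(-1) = (0 8 17 7)(1 18 3 5 2 11 15 13)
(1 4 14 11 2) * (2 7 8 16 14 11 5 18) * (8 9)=(1 4 11 7 9 8 16 14 5 18 2)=[0, 4, 1, 3, 11, 18, 6, 9, 16, 8, 10, 7, 12, 13, 5, 15, 14, 17, 2]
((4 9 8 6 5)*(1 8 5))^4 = (1 8 6)(4 9 5)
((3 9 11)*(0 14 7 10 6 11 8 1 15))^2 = (0 7 6 3 8 15 14 10 11 9 1)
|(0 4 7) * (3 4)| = |(0 3 4 7)| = 4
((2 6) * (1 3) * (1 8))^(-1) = (1 8 3)(2 6)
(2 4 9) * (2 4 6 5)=[0, 1, 6, 3, 9, 2, 5, 7, 8, 4]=(2 6 5)(4 9)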